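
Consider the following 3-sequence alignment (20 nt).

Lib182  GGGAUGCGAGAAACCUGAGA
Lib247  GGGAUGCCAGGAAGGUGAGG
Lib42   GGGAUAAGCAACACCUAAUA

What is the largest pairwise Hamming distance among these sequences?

Pairwise Hamming distances:
  Lib182 vs Lib247: 5
  Lib182 vs Lib42: 7
  Lib247 vs Lib42: 12
The largest is 12, between Lib247 and Lib42.

12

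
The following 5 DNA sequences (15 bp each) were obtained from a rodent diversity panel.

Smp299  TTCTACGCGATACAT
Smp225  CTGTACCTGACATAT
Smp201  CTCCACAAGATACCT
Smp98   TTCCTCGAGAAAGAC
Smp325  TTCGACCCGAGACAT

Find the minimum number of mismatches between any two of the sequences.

3

Pairwise Hamming distances:
  Smp299 vs Smp225: 6
  Smp299 vs Smp201: 5
  Smp299 vs Smp98: 6
  Smp299 vs Smp325: 3
  Smp225 vs Smp201: 7
  Smp225 vs Smp98: 9
  Smp225 vs Smp325: 6
  Smp201 vs Smp98: 7
  Smp201 vs Smp325: 6
  Smp98 vs Smp325: 7
The smallest is 3, between Smp299 and Smp325.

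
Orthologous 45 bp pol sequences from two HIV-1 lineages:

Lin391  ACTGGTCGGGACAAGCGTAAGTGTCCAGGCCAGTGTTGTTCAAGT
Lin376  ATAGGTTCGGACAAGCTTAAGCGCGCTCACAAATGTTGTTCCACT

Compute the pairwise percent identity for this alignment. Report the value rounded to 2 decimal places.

Mismatches occur at site 2 (C/T), site 3 (T/A), site 7 (C/T), site 8 (G/C), site 17 (G/T), site 22 (T/C), site 24 (T/C), site 25 (C/G), site 27 (A/T), site 28 (G/C), site 29 (G/A), site 31 (C/A), site 33 (G/A), site 42 (A/C), site 44 (G/C).
30 of the 45 sites match, so the percent identity is 30/45 × 100 = 66.67%.

66.67%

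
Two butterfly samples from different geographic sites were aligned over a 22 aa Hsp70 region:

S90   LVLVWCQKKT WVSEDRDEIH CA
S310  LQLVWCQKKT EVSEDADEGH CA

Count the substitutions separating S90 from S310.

Differing sites — 2:V/Q; 11:W/E; 16:R/A; 19:I/G.
That gives 4 mismatches out of 22 aligned sites, so the Hamming distance is 4.

4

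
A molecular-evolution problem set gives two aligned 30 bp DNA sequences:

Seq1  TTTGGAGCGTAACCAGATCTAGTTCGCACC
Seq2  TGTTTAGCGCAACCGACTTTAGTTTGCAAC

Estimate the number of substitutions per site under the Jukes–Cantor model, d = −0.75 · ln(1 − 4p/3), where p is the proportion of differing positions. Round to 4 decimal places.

0.4408

The sequences differ at positions 2 (T/G), 4 (G/T), 5 (G/T), 10 (T/C), 15 (A/G), 16 (G/A), 17 (A/C), 19 (C/T), 25 (C/T), 29 (C/A).
p = 10/30 = 0.333333.
d = −0.75 · ln(1 − (4/3)·0.333333) = −0.75 · ln(0.555556) = −0.75 · (-0.587786) = 0.4408.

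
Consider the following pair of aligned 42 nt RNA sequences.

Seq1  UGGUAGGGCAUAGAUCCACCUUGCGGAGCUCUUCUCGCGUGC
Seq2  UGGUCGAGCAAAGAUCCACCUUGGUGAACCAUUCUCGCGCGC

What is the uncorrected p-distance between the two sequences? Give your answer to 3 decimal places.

The sequences differ at positions 5 (A/C), 7 (G/A), 11 (U/A), 24 (C/G), 25 (G/U), 28 (G/A), 30 (U/C), 31 (C/A), 40 (U/C).
There are 9 differences over 42 sites, so p = 9/42 = 0.214.

0.214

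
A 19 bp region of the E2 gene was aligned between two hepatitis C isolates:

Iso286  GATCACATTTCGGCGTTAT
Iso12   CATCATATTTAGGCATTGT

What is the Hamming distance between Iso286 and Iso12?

The sequences differ at positions 1 (G/C), 6 (C/T), 11 (C/A), 15 (G/A), 18 (A/G).
That gives 5 mismatches out of 19 aligned sites, so the Hamming distance is 5.

5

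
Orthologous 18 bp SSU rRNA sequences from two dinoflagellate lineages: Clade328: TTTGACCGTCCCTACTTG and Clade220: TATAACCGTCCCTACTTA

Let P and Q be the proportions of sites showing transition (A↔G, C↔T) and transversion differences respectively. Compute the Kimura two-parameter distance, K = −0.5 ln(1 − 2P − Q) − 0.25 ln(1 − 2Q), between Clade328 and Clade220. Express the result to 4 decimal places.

0.1922

Mismatches occur at site 2 (T/A, transversion), site 4 (G/A, transition), site 18 (G/A, transition).
Of the 3 differences, 2 transitions and 1 transversion over 18 sites: P = 2/18 = 0.111111, Q = 1/18 = 0.055556.
d = −0.5·ln(0.722222) − 0.25·ln(0.888888) = −0.5·(-0.325423) − 0.25·(-0.117784) = 0.1922.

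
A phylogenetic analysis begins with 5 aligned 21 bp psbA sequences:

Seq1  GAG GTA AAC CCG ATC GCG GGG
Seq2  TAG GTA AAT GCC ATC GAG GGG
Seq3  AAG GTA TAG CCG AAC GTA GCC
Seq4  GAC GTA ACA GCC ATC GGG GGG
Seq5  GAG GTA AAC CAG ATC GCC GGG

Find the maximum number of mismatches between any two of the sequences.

Pairwise Hamming distances:
  Seq1 vs Seq2: 5
  Seq1 vs Seq3: 8
  Seq1 vs Seq4: 6
  Seq1 vs Seq5: 2
  Seq2 vs Seq3: 10
  Seq2 vs Seq4: 5
  Seq2 vs Seq5: 7
  Seq3 vs Seq4: 12
  Seq3 vs Seq5: 9
  Seq4 vs Seq5: 8
The largest is 12, between Seq3 and Seq4.

12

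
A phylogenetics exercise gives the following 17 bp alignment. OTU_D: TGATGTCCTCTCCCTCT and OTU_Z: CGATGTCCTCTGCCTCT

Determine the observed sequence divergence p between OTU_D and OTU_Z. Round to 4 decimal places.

Differing sites — 1:T/C; 12:C/G.
There are 2 differences over 17 sites, so p = 2/17 = 0.1176.

0.1176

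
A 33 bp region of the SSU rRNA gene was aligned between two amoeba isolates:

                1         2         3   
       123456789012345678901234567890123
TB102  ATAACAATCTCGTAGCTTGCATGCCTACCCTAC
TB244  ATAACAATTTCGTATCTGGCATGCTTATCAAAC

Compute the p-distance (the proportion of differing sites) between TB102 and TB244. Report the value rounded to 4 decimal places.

Mismatches occur at site 9 (C→T), site 15 (G→T), site 18 (T→G), site 25 (C→T), site 28 (C→T), site 30 (C→A), site 31 (T→A).
There are 7 differences over 33 sites, so p = 7/33 = 0.2121.

0.2121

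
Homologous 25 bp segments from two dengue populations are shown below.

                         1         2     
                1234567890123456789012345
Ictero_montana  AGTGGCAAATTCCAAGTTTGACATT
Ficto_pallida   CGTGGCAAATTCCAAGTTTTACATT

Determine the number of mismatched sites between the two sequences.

2

Differing sites — 1:A/C; 20:G/T.
That gives 2 mismatches out of 25 aligned sites, so the Hamming distance is 2.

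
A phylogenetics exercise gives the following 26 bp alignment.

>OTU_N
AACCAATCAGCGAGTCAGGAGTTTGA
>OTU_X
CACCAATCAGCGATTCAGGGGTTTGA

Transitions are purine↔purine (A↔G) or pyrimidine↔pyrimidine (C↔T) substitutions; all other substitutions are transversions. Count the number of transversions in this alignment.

2

Mismatches occur at site 1 (A↔C, transversion), site 14 (G↔T, transversion), site 20 (A↔G, transition).
Of the 3 differences, 1 transition and 2 transversions, so the answer is 2.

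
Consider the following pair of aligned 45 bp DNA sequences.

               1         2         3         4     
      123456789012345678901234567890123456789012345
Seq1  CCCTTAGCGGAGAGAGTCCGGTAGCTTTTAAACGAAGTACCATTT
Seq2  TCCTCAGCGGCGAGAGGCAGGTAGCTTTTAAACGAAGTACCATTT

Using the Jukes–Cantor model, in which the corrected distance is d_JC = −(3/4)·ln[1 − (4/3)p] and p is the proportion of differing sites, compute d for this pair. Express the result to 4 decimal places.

0.1203

Mismatches occur at site 1 (C↔T), site 5 (T↔C), site 11 (A↔C), site 17 (T↔G), site 19 (C↔A).
p = 5/45 = 0.111111.
d = −0.75 · ln(1 − (4/3)·0.111111) = −0.75 · ln(0.851852) = −0.75 · (-0.160342) = 0.1203.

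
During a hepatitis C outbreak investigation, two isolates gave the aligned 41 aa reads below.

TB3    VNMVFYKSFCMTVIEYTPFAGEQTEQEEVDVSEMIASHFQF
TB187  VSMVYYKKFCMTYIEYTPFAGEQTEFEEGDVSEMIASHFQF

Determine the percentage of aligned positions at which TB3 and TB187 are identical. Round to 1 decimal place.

Differing sites — 2:N/S; 5:F/Y; 8:S/K; 13:V/Y; 26:Q/F; 29:V/G.
35 of the 41 sites match, so the percent identity is 35/41 × 100 = 85.4%.

85.4%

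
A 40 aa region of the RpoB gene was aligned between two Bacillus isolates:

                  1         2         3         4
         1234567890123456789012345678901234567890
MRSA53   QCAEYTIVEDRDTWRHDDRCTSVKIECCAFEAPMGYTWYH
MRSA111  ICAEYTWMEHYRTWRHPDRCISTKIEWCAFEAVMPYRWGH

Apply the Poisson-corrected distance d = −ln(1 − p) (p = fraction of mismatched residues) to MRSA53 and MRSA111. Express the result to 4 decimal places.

0.4308

Mismatches occur at site 1 (Q→I), site 7 (I→W), site 8 (V→M), site 10 (D→H), site 11 (R→Y), site 12 (D→R), site 17 (D→P), site 21 (T→I), site 23 (V→T), site 27 (C→W), site 33 (P→V), site 35 (G→P), site 37 (T→R), site 39 (Y→G).
p = 14/40 = 0.350000.
d = −ln(1 − 0.350000) = −ln(0.650000) = 0.4308.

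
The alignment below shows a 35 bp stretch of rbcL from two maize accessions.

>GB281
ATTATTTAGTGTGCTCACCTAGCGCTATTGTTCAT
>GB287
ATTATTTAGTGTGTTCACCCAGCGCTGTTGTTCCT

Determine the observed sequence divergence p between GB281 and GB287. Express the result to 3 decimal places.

Mismatches occur at site 14 (C↔T), site 20 (T↔C), site 27 (A↔G), site 34 (A↔C).
There are 4 differences over 35 sites, so p = 4/35 = 0.114.

0.114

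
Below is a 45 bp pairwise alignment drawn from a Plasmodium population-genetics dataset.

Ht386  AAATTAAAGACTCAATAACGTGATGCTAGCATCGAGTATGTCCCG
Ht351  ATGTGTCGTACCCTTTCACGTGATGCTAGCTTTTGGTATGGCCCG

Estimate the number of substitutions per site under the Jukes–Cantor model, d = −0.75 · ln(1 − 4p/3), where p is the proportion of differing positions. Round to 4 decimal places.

The sequences differ at positions 2 (A/T), 3 (A/G), 5 (T/G), 6 (A/T), 7 (A/C), 8 (A/G), 9 (G/T), 12 (T/C), 14 (A/T), 15 (A/T), 17 (A/C), 31 (A/T), 33 (C/T), 34 (G/T), 35 (A/G), 41 (T/G).
p = 16/45 = 0.355556.
d = −0.75 · ln(1 − (4/3)·0.355556) = −0.75 · ln(0.525925) = −0.75 · (-0.642597) = 0.4819.

0.4819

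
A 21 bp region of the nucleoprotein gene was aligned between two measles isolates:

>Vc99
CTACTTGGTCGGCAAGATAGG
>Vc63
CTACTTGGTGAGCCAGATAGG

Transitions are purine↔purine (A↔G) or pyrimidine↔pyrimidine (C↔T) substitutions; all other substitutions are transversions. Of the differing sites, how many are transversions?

2

The sequences differ at positions 10 (C/G, transversion), 11 (G/A, transition), 14 (A/C, transversion).
Of the 3 differences, 1 transition and 2 transversions, so the answer is 2.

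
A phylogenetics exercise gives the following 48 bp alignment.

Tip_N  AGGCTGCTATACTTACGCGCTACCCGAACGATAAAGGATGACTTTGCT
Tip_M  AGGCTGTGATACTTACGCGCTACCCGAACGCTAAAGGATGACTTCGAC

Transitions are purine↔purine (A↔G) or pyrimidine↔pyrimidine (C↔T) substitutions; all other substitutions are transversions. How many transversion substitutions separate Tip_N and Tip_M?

3

The sequences differ at positions 7 (C/T, transition), 8 (T/G, transversion), 31 (A/C, transversion), 45 (T/C, transition), 47 (C/A, transversion), 48 (T/C, transition).
Of the 6 differences, 3 transitions and 3 transversions, so the answer is 3.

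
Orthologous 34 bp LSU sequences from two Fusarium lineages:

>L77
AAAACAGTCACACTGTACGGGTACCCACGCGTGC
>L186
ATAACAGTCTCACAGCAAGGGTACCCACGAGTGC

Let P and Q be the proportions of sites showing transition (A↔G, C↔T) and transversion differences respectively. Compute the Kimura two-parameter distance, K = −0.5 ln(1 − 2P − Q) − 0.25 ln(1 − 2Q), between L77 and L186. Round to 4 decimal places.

The sequences differ at positions 2 (A/T, transversion), 10 (A/T, transversion), 14 (T/A, transversion), 16 (T/C, transition), 18 (C/A, transversion), 30 (C/A, transversion).
Of the 6 differences, 1 transition and 5 transversions over 34 sites: P = 1/34 = 0.029412, Q = 5/34 = 0.147059.
d = −0.5·ln(0.794117) − 0.25·ln(0.705882) = −0.5·(-0.230524) − 0.25·(-0.348307) = 0.2023.

0.2023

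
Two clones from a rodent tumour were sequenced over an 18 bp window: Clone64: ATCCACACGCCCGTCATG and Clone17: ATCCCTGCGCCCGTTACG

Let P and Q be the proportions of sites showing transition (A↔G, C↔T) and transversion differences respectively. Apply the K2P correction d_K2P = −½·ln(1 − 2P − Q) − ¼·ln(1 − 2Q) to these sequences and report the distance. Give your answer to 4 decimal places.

0.3760

The sequences differ at positions 5 (A/C, transversion), 6 (C/T, transition), 7 (A/G, transition), 15 (C/T, transition), 17 (T/C, transition).
Of the 5 differences, 4 transitions and 1 transversion over 18 sites: P = 4/18 = 0.222222, Q = 1/18 = 0.055556.
d = −0.5·ln(0.500000) − 0.25·ln(0.888888) = −0.5·(-0.693147) − 0.25·(-0.117784) = 0.3760.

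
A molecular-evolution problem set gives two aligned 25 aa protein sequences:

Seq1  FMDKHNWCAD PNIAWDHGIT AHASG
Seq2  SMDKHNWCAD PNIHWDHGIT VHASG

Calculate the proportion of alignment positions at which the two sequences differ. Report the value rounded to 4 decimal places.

Differing sites — 1:F/S; 14:A/H; 21:A/V.
There are 3 differences over 25 sites, so p = 3/25 = 0.1200.

0.1200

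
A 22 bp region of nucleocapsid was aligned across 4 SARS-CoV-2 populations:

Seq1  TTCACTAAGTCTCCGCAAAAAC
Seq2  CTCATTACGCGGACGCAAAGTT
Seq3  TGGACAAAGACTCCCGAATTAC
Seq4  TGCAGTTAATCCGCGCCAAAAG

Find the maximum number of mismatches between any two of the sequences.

16

Pairwise Hamming distances:
  Seq1 vs Seq2: 10
  Seq1 vs Seq3: 8
  Seq1 vs Seq4: 8
  Seq2 vs Seq3: 16
  Seq2 vs Seq4: 14
  Seq3 vs Seq4: 14
The largest is 16, between Seq2 and Seq3.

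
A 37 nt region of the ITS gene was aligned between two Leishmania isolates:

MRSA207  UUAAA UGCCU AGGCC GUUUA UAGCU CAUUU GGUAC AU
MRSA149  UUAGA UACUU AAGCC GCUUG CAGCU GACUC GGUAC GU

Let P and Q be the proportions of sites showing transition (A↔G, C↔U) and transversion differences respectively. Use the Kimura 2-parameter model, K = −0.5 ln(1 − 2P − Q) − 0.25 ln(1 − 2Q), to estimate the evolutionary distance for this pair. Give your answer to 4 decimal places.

0.4331

Mismatches occur at site 4 (A/G, transition), site 7 (G/A, transition), site 9 (C/U, transition), site 12 (G/A, transition), site 17 (U/C, transition), site 20 (A/G, transition), site 21 (U/C, transition), site 26 (C/G, transversion), site 28 (U/C, transition), site 30 (U/C, transition), site 36 (A/G, transition).
Of the 11 differences, 10 transitions and 1 transversion over 37 sites: P = 10/37 = 0.270270, Q = 1/37 = 0.027027.
d = −0.5·ln(0.432433) − 0.25·ln(0.945946) = −0.5·(-0.838328) − 0.25·(-0.055570) = 0.4331.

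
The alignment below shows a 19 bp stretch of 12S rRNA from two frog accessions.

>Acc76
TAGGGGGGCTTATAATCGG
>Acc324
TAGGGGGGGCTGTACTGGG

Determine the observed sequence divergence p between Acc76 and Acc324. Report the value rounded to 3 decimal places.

0.263

Mismatches occur at site 9 (C↔G), site 10 (T↔C), site 12 (A↔G), site 15 (A↔C), site 17 (C↔G).
There are 5 differences over 19 sites, so p = 5/19 = 0.263.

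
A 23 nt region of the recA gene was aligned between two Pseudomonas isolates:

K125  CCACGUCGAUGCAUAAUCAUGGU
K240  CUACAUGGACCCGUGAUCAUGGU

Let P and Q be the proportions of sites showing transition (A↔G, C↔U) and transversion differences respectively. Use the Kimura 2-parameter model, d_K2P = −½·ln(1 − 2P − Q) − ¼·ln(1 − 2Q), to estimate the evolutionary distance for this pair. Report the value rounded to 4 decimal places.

0.4166

The sequences differ at positions 2 (C/U, transition), 5 (G/A, transition), 7 (C/G, transversion), 10 (U/C, transition), 11 (G/C, transversion), 13 (A/G, transition), 15 (A/G, transition).
Of the 7 differences, 5 transitions and 2 transversions over 23 sites: P = 5/23 = 0.217391, Q = 2/23 = 0.086957.
d = −0.5·ln(0.478261) − 0.25·ln(0.826086) = −0.5·(-0.737599) − 0.25·(-0.191056) = 0.4166.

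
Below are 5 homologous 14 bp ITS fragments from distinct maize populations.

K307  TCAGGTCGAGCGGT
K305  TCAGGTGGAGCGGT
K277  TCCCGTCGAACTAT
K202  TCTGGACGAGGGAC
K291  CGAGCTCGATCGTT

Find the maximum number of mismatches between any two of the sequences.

9

Pairwise Hamming distances:
  K307 vs K305: 1
  K307 vs K277: 5
  K307 vs K202: 5
  K307 vs K291: 5
  K305 vs K277: 6
  K305 vs K202: 6
  K305 vs K291: 6
  K277 vs K202: 7
  K277 vs K291: 8
  K202 vs K291: 9
The largest is 9, between K202 and K291.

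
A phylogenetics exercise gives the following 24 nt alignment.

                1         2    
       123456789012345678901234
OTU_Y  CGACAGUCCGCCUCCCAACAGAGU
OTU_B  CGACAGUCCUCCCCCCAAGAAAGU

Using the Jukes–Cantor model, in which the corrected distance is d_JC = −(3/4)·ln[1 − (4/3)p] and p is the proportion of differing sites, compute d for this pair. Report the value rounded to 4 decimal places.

0.1885

Mismatches occur at site 10 (G→U), site 13 (U→C), site 19 (C→G), site 21 (G→A).
p = 4/24 = 0.166667.
d = −0.75 · ln(1 − (4/3)·0.166667) = −0.75 · ln(0.777777) = −0.75 · (-0.251315) = 0.1885.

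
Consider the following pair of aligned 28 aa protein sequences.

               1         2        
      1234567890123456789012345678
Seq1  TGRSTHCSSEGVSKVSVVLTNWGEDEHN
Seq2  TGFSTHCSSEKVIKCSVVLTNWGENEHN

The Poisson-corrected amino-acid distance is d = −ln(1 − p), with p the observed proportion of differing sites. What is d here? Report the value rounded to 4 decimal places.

0.1967

The sequences differ at positions 3 (R/F), 11 (G/K), 13 (S/I), 15 (V/C), 25 (D/N).
p = 5/28 = 0.178571.
d = −ln(1 − 0.178571) = −ln(0.821429) = 0.1967.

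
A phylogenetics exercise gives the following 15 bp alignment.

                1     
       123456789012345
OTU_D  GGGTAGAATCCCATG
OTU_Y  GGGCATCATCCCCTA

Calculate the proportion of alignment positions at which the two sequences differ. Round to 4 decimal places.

0.3333

Mismatches occur at site 4 (T↔C), site 6 (G↔T), site 7 (A↔C), site 13 (A↔C), site 15 (G↔A).
There are 5 differences over 15 sites, so p = 5/15 = 0.3333.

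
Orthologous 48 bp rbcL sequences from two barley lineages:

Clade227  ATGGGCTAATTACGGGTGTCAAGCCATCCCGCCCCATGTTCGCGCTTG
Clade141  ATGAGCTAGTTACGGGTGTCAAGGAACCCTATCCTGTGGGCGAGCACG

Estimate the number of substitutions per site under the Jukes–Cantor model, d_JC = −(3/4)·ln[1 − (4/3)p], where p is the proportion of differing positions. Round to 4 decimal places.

0.4042

Mismatches occur at site 4 (G→A), site 9 (A→G), site 24 (C→G), site 25 (C→A), site 27 (T→C), site 30 (C→T), site 31 (G→A), site 32 (C→T), site 35 (C→T), site 36 (A→G), site 39 (T→G), site 40 (T→G), site 43 (C→A), site 46 (T→A), site 47 (T→C).
p = 15/48 = 0.312500.
d = −0.75 · ln(1 − (4/3)·0.312500) = −0.75 · ln(0.583333) = −0.75 · (-0.538997) = 0.4042.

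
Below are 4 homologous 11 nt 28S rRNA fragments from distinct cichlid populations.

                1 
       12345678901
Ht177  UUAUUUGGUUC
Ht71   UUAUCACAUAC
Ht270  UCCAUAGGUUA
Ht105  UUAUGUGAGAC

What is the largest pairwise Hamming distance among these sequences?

9

Pairwise Hamming distances:
  Ht177 vs Ht71: 5
  Ht177 vs Ht270: 5
  Ht177 vs Ht105: 4
  Ht71 vs Ht270: 8
  Ht71 vs Ht105: 4
  Ht270 vs Ht105: 9
The largest is 9, between Ht270 and Ht105.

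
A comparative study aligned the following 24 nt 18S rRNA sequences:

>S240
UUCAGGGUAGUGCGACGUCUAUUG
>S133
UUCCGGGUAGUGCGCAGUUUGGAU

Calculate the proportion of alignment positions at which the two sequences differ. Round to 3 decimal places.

0.333

The sequences differ at positions 4 (A/C), 15 (A/C), 16 (C/A), 19 (C/U), 21 (A/G), 22 (U/G), 23 (U/A), 24 (G/U).
There are 8 differences over 24 sites, so p = 8/24 = 0.333.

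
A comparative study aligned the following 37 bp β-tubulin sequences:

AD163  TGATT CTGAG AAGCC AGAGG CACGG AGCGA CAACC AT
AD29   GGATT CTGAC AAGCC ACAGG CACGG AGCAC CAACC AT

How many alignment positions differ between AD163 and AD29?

5

Differing sites — 1:T/G; 10:G/C; 17:G/C; 29:G/A; 30:A/C.
That gives 5 mismatches out of 37 aligned sites, so the Hamming distance is 5.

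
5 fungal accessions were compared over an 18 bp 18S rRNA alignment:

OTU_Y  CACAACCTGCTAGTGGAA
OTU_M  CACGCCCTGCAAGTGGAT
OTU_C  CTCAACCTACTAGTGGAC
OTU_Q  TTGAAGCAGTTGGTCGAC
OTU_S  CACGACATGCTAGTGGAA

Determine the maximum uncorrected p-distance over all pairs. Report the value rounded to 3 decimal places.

Pairwise Hamming distances:
  OTU_Y vs OTU_M: 4
  OTU_Y vs OTU_C: 3
  OTU_Y vs OTU_Q: 9
  OTU_Y vs OTU_S: 2
  OTU_M vs OTU_C: 6
  OTU_M vs OTU_Q: 12
  OTU_M vs OTU_S: 4
  OTU_C vs OTU_Q: 8
  OTU_C vs OTU_S: 5
  OTU_Q vs OTU_S: 11
The largest is 12 mismatches, between OTU_M and OTU_Q; p = 12/18 = 0.667.

0.667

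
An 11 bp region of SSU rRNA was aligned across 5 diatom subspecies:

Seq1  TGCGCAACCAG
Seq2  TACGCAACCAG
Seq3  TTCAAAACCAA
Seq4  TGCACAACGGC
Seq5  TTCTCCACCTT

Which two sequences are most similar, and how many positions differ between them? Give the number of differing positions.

1

Pairwise Hamming distances:
  Seq1 vs Seq2: 1
  Seq1 vs Seq3: 4
  Seq1 vs Seq4: 4
  Seq1 vs Seq5: 5
  Seq2 vs Seq3: 4
  Seq2 vs Seq4: 5
  Seq2 vs Seq5: 5
  Seq3 vs Seq4: 5
  Seq3 vs Seq5: 5
  Seq4 vs Seq5: 6
The smallest is 1, between Seq1 and Seq2.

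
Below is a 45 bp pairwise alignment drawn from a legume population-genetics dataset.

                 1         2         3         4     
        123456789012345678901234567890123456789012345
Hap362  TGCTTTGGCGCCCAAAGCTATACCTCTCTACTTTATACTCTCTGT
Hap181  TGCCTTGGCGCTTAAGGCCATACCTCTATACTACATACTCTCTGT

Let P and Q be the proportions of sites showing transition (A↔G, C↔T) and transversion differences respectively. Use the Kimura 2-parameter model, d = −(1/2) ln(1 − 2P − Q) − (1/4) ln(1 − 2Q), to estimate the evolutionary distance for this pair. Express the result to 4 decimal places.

Differing sites — 4:T/C (Ti); 12:C/T (Ti); 13:C/T (Ti); 16:A/G (Ti); 19:T/C (Ti); 28:C/A (Tv); 33:T/A (Tv); 34:T/C (Ti).
Of the 8 differences, 6 transitions and 2 transversions over 45 sites: P = 6/45 = 0.133333, Q = 2/45 = 0.044444.
d = −0.5·ln(0.688890) − 0.25·ln(0.911112) = −0.5·(-0.372674) − 0.25·(-0.093089) = 0.2096.

0.2096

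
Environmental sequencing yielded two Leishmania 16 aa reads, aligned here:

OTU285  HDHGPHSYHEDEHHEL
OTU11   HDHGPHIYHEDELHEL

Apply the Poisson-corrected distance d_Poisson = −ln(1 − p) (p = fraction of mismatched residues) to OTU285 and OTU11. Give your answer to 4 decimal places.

Mismatches occur at site 7 (S→I), site 13 (H→L).
p = 2/16 = 0.125000.
d = −ln(1 − 0.125000) = −ln(0.875000) = 0.1335.

0.1335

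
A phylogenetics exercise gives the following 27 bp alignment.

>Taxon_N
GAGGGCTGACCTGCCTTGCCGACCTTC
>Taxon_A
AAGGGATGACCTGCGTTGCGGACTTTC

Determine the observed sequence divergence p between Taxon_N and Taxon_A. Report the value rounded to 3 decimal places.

0.185

The sequences differ at positions 1 (G/A), 6 (C/A), 15 (C/G), 20 (C/G), 24 (C/T).
There are 5 differences over 27 sites, so p = 5/27 = 0.185.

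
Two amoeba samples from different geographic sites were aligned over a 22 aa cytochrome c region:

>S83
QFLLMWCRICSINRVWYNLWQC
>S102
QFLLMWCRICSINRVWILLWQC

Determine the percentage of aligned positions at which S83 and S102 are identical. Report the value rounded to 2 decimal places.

90.91%

Mismatches occur at site 17 (Y→I), site 18 (N→L).
20 of the 22 sites match, so the percent identity is 20/22 × 100 = 90.91%.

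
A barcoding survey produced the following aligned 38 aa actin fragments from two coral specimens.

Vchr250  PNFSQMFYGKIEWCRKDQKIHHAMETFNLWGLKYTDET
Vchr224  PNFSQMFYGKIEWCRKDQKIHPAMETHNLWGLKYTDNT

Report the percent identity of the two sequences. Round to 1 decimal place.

92.1%

The sequences differ at positions 22 (H/P), 27 (F/H), 37 (E/N).
35 of the 38 sites match, so the percent identity is 35/38 × 100 = 92.1%.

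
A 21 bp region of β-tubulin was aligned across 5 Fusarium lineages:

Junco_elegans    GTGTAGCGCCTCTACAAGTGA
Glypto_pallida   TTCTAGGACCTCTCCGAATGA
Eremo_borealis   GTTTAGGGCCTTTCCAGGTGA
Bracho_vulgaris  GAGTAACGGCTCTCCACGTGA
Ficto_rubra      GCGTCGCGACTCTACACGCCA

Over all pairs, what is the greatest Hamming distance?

Pairwise Hamming distances:
  Junco_elegans vs Glypto_pallida: 7
  Junco_elegans vs Eremo_borealis: 5
  Junco_elegans vs Bracho_vulgaris: 5
  Junco_elegans vs Ficto_rubra: 6
  Glypto_pallida vs Eremo_borealis: 7
  Glypto_pallida vs Bracho_vulgaris: 10
  Glypto_pallida vs Ficto_rubra: 13
  Eremo_borealis vs Bracho_vulgaris: 7
  Eremo_borealis vs Ficto_rubra: 10
  Bracho_vulgaris vs Ficto_rubra: 7
The largest is 13, between Glypto_pallida and Ficto_rubra.

13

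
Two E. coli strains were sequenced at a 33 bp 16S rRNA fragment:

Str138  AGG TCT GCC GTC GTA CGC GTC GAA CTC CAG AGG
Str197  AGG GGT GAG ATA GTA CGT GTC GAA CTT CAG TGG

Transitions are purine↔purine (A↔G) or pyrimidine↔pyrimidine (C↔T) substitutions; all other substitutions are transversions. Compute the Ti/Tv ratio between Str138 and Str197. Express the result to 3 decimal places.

Differing sites — 4:T/G (Tv); 5:C/G (Tv); 8:C/A (Tv); 9:C/G (Tv); 10:G/A (Ti); 12:C/A (Tv); 18:C/T (Ti); 27:C/T (Ti); 31:A/T (Tv).
Of the 9 differences, 3 transitions and 6 transversions, so Ti/Tv = 3/6 = 0.500.

0.500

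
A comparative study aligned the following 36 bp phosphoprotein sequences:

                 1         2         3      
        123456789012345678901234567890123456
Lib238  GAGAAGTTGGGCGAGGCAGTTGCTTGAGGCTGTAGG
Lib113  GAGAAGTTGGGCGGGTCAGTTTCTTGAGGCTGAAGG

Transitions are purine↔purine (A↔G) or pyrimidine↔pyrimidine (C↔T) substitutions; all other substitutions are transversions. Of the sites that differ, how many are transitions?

1

The sequences differ at positions 14 (A/G, transition), 16 (G/T, transversion), 22 (G/T, transversion), 33 (T/A, transversion).
Of the 4 differences, 1 transition and 3 transversions, so the answer is 1.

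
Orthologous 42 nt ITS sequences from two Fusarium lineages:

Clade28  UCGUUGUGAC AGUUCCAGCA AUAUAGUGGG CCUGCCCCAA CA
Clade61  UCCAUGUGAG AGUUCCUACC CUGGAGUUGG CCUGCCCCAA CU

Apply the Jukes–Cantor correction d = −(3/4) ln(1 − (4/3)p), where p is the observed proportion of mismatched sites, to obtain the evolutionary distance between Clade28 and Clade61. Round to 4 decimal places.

Mismatches occur at site 3 (G/C), site 4 (U/A), site 10 (C/G), site 17 (A/U), site 18 (G/A), site 20 (A/C), site 21 (A/C), site 23 (A/G), site 24 (U/G), site 28 (G/U), site 42 (A/U).
p = 11/42 = 0.261905.
d = −0.75 · ln(1 − (4/3)·0.261905) = −0.75 · ln(0.650793) = −0.75 · (-0.429564) = 0.3222.

0.3222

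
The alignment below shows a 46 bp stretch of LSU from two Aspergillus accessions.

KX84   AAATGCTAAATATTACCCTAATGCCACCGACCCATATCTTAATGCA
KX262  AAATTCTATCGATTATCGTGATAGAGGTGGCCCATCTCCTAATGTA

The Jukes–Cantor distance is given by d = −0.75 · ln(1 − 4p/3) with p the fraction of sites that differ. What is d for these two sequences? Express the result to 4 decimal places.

0.5091

The sequences differ at positions 5 (G/T), 9 (A/T), 10 (A/C), 11 (T/G), 16 (C/T), 18 (C/G), 20 (A/G), 23 (G/A), 24 (C/G), 25 (C/A), 26 (A/G), 27 (C/G), 28 (C/T), 30 (A/G), 36 (A/C), 39 (T/C), 45 (C/T).
p = 17/46 = 0.369565.
d = −0.75 · ln(1 − (4/3)·0.369565) = −0.75 · ln(0.507247) = −0.75 · (-0.678757) = 0.5091.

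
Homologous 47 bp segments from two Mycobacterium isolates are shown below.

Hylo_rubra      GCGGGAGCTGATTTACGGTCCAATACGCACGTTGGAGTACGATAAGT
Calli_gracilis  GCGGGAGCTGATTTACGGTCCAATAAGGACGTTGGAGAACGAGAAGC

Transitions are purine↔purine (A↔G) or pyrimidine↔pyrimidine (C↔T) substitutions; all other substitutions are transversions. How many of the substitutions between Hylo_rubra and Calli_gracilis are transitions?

Differing sites — 26:C/A (Tv); 28:C/G (Tv); 38:T/A (Tv); 43:T/G (Tv); 47:T/C (Ti).
Of the 5 differences, 1 transition and 4 transversions, so the answer is 1.

1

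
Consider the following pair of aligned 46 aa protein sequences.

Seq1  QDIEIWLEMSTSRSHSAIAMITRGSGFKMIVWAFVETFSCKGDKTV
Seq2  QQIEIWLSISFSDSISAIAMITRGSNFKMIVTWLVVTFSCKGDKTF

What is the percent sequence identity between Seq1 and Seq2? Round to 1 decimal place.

Mismatches occur at site 2 (D↔Q), site 8 (E↔S), site 9 (M↔I), site 11 (T↔F), site 13 (R↔D), site 15 (H↔I), site 26 (G↔N), site 32 (W↔T), site 33 (A↔W), site 34 (F↔L), site 36 (E↔V), site 46 (V↔F).
34 of the 46 sites match, so the percent identity is 34/46 × 100 = 73.9%.

73.9%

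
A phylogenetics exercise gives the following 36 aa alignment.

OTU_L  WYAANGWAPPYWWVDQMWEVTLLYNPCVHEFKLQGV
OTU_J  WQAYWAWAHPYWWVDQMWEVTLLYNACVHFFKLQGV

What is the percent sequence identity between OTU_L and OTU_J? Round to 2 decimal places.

80.56%

Differing sites — 2:Y/Q; 4:A/Y; 5:N/W; 6:G/A; 9:P/H; 26:P/A; 30:E/F.
29 of the 36 sites match, so the percent identity is 29/36 × 100 = 80.56%.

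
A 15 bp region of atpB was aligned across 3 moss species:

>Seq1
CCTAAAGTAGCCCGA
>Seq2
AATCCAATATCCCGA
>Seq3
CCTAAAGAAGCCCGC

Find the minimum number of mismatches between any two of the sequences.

2

Pairwise Hamming distances:
  Seq1 vs Seq2: 6
  Seq1 vs Seq3: 2
  Seq2 vs Seq3: 8
The smallest is 2, between Seq1 and Seq3.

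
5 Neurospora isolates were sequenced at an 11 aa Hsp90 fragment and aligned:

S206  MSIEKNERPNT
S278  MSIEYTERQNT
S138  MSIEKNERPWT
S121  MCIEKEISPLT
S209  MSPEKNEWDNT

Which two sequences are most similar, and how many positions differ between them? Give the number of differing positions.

Pairwise Hamming distances:
  S206 vs S278: 3
  S206 vs S138: 1
  S206 vs S121: 5
  S206 vs S209: 3
  S278 vs S138: 4
  S278 vs S121: 7
  S278 vs S209: 5
  S138 vs S121: 5
  S138 vs S209: 4
  S121 vs S209: 7
The smallest is 1, between S206 and S138.

1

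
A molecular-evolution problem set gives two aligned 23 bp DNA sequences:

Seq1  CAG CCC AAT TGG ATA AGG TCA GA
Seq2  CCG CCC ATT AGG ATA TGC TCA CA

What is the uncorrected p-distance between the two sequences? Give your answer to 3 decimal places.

0.261

Differing sites — 2:A/C; 8:A/T; 10:T/A; 16:A/T; 18:G/C; 22:G/C.
There are 6 differences over 23 sites, so p = 6/23 = 0.261.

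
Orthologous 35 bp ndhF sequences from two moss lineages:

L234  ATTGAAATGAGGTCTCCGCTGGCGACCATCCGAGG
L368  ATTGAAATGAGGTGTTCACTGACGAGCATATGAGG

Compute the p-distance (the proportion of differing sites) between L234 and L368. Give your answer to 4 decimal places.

0.2000

The sequences differ at positions 14 (C/G), 16 (C/T), 18 (G/A), 22 (G/A), 26 (C/G), 30 (C/A), 31 (C/T).
There are 7 differences over 35 sites, so p = 7/35 = 0.2000.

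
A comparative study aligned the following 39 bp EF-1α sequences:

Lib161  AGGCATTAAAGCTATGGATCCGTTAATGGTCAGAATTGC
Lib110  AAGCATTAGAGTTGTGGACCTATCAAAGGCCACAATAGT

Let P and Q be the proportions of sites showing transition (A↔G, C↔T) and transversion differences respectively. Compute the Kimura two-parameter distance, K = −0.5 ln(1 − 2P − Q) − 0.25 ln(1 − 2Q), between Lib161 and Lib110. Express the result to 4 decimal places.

Mismatches occur at site 2 (G/A, transition), site 9 (A/G, transition), site 12 (C/T, transition), site 14 (A/G, transition), site 19 (T/C, transition), site 21 (C/T, transition), site 22 (G/A, transition), site 24 (T/C, transition), site 27 (T/A, transversion), site 30 (T/C, transition), site 33 (G/C, transversion), site 37 (T/A, transversion), site 39 (C/T, transition).
Of the 13 differences, 10 transitions and 3 transversions over 39 sites: P = 10/39 = 0.256410, Q = 3/39 = 0.076923.
d = −0.5·ln(0.410257) − 0.25·ln(0.846154) = −0.5·(-0.890971) − 0.25·(-0.167054) = 0.4872.

0.4872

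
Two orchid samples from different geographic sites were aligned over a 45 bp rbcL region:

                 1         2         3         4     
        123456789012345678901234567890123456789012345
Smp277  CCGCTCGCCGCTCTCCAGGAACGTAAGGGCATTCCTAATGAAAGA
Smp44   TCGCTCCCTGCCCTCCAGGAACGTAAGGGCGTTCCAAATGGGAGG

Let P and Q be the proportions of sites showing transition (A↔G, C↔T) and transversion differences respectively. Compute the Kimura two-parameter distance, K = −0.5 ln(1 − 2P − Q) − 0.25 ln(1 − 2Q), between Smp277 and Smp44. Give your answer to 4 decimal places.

0.2430

Differing sites — 1:C/T (Ti); 7:G/C (Tv); 9:C/T (Ti); 12:T/C (Ti); 31:A/G (Ti); 36:T/A (Tv); 41:A/G (Ti); 42:A/G (Ti); 45:A/G (Ti).
Of the 9 differences, 7 transitions and 2 transversions over 45 sites: P = 7/45 = 0.155556, Q = 2/45 = 0.044444.
d = −0.5·ln(0.644444) − 0.25·ln(0.911112) = −0.5·(-0.439367) − 0.25·(-0.093089) = 0.2430.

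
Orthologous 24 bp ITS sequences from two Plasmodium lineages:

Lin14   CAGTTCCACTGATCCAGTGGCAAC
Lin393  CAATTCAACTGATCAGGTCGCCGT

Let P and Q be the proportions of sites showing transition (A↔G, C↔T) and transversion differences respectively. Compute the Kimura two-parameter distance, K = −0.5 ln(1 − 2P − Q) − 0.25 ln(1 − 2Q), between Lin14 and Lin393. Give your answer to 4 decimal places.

0.4479

Differing sites — 3:G/A (Ti); 7:C/A (Tv); 15:C/A (Tv); 16:A/G (Ti); 19:G/C (Tv); 22:A/C (Tv); 23:A/G (Ti); 24:C/T (Ti).
Of the 8 differences, 4 transitions and 4 transversions over 24 sites: P = 4/24 = 0.166667, Q = 4/24 = 0.166667.
d = −0.5·ln(0.499999) − 0.25·ln(0.666666) = −0.5·(-0.693149) − 0.25·(-0.405466) = 0.4479.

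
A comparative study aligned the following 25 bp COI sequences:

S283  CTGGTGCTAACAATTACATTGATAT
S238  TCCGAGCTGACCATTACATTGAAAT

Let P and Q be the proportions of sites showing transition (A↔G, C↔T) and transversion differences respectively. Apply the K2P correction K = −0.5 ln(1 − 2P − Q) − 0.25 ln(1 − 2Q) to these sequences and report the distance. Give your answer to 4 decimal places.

0.3518

Differing sites — 1:C/T (Ti); 2:T/C (Ti); 3:G/C (Tv); 5:T/A (Tv); 9:A/G (Ti); 12:A/C (Tv); 23:T/A (Tv).
Of the 7 differences, 3 transitions and 4 transversions over 25 sites: P = 3/25 = 0.120000, Q = 4/25 = 0.160000.
d = −0.5·ln(0.600000) − 0.25·ln(0.680000) = −0.5·(-0.510826) − 0.25·(-0.385662) = 0.3518.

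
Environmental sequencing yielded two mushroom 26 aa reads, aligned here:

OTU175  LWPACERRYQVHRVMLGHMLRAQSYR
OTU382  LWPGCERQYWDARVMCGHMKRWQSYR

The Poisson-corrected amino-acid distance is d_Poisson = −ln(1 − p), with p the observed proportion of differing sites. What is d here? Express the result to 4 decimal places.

The sequences differ at positions 4 (A/G), 8 (R/Q), 10 (Q/W), 11 (V/D), 12 (H/A), 16 (L/C), 20 (L/K), 22 (A/W).
p = 8/26 = 0.307692.
d = −ln(1 − 0.307692) = −ln(0.692308) = 0.3677.

0.3677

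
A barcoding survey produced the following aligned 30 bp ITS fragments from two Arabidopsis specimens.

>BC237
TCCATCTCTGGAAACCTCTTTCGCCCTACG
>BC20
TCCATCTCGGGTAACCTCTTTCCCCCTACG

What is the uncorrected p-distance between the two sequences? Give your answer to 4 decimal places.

The sequences differ at positions 9 (T/G), 12 (A/T), 23 (G/C).
There are 3 differences over 30 sites, so p = 3/30 = 0.1000.

0.1000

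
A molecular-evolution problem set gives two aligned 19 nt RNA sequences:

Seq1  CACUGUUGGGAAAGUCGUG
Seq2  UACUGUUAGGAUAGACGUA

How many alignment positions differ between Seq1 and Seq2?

5

Differing sites — 1:C/U; 8:G/A; 12:A/U; 15:U/A; 19:G/A.
That gives 5 mismatches out of 19 aligned sites, so the Hamming distance is 5.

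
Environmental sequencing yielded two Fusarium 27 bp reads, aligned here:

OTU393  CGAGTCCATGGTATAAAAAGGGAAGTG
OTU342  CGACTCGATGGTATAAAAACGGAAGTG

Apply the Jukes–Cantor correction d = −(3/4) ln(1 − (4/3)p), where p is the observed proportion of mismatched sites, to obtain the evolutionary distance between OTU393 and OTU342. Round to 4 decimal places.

0.1203

Differing sites — 4:G/C; 7:C/G; 20:G/C.
p = 3/27 = 0.111111.
d = −0.75 · ln(1 − (4/3)·0.111111) = −0.75 · ln(0.851852) = −0.75 · (-0.160342) = 0.1203.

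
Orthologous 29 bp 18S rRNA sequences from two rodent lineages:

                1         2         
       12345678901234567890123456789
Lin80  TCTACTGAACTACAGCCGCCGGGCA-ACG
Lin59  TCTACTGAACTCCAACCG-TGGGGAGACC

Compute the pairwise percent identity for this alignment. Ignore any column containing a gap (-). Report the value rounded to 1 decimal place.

Excluding the 2 gap columns leaves 27 comparable sites.
The sequences differ at positions 12 (A/C), 15 (G/A), 20 (C/T), 24 (C/G), 29 (G/C).
22 of the 27 comparable sites match, so the percent identity is 22/27 × 100 = 81.5%.

81.5%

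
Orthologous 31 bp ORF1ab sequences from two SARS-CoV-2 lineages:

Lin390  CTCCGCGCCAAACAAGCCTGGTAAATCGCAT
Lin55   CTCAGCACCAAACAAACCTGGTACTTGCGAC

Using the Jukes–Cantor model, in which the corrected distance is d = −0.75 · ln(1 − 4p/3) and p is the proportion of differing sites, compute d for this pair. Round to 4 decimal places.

Mismatches occur at site 4 (C↔A), site 7 (G↔A), site 16 (G↔A), site 24 (A↔C), site 25 (A↔T), site 27 (C↔G), site 28 (G↔C), site 29 (C↔G), site 31 (T↔C).
p = 9/31 = 0.290323.
d = −0.75 · ln(1 − (4/3)·0.290323) = −0.75 · ln(0.612903) = −0.75 · (-0.489549) = 0.3672.

0.3672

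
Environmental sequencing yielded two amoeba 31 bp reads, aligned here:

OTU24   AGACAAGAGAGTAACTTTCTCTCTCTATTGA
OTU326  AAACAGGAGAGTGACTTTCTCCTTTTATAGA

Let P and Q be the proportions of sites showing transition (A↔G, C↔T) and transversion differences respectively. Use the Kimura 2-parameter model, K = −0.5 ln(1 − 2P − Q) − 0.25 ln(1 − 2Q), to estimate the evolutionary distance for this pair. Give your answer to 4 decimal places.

0.2885

Differing sites — 2:G/A (Ti); 6:A/G (Ti); 13:A/G (Ti); 22:T/C (Ti); 23:C/T (Ti); 25:C/T (Ti); 29:T/A (Tv).
Of the 7 differences, 6 transitions and 1 transversion over 31 sites: P = 6/31 = 0.193548, Q = 1/31 = 0.032258.
d = −0.5·ln(0.580646) − 0.25·ln(0.935484) = −0.5·(-0.543614) − 0.25·(-0.066691) = 0.2885.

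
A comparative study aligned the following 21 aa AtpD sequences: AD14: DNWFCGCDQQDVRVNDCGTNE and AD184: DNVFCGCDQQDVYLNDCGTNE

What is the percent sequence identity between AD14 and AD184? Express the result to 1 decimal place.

The sequences differ at positions 3 (W/V), 13 (R/Y), 14 (V/L).
18 of the 21 sites match, so the percent identity is 18/21 × 100 = 85.7%.

85.7%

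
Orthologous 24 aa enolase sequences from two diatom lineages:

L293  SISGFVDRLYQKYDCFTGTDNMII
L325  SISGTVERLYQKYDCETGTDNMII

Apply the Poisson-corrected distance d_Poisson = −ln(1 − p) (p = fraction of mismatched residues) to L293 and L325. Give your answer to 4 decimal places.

The sequences differ at positions 5 (F/T), 7 (D/E), 16 (F/E).
p = 3/24 = 0.125000.
d = −ln(1 − 0.125000) = −ln(0.875000) = 0.1335.

0.1335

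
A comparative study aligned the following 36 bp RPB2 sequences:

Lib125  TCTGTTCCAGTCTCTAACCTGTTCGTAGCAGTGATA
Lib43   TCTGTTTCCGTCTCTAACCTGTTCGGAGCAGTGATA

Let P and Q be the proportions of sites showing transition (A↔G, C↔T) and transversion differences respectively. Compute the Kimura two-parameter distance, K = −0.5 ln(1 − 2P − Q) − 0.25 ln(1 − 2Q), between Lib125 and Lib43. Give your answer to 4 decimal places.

0.0883

The sequences differ at positions 7 (C/T, transition), 9 (A/C, transversion), 26 (T/G, transversion).
Of the 3 differences, 1 transition and 2 transversions over 36 sites: P = 1/36 = 0.027778, Q = 2/36 = 0.055556.
d = −0.5·ln(0.888888) − 0.25·ln(0.888888) = −0.5·(-0.117784) − 0.25·(-0.117784) = 0.0883.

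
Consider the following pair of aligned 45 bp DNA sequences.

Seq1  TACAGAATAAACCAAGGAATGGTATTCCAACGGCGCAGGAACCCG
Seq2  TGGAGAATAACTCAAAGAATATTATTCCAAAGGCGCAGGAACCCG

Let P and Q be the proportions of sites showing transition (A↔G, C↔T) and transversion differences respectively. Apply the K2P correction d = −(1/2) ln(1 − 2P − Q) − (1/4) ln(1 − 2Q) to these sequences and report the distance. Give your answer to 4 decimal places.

0.2040

Mismatches occur at site 2 (A/G, transition), site 3 (C/G, transversion), site 11 (A/C, transversion), site 12 (C/T, transition), site 16 (G/A, transition), site 21 (G/A, transition), site 22 (G/T, transversion), site 31 (C/A, transversion).
Of the 8 differences, 4 transitions and 4 transversions over 45 sites: P = 4/45 = 0.088889, Q = 4/45 = 0.088889.
d = −0.5·ln(0.733333) − 0.25·ln(0.822222) = −0.5·(-0.310155) − 0.25·(-0.195745) = 0.2040.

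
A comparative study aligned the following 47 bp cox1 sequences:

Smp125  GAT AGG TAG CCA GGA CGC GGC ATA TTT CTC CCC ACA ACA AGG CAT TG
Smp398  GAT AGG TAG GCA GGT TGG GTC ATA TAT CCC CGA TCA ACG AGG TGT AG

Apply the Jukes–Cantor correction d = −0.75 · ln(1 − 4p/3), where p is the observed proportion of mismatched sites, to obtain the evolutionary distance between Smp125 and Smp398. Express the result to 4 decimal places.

0.3796

Mismatches occur at site 10 (C→G), site 15 (A→T), site 16 (C→T), site 18 (C→G), site 20 (G→T), site 26 (T→A), site 29 (T→C), site 32 (C→G), site 33 (C→A), site 34 (A→T), site 39 (A→G), site 43 (C→T), site 44 (A→G), site 46 (T→A).
p = 14/47 = 0.297872.
d = −0.75 · ln(1 − (4/3)·0.297872) = −0.75 · ln(0.602837) = −0.75 · (-0.506108) = 0.3796.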